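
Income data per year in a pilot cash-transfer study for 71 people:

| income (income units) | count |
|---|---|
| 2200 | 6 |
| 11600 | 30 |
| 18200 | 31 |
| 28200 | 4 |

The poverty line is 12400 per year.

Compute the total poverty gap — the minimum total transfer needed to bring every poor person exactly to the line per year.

Below the line: 6×2200, 30×11600 (q = 36 of N = 71).
Individual gaps: 6×(12400−2200) = 61200; 30×(12400−11600) = 24000.
Aggregate gap = 85200.

85200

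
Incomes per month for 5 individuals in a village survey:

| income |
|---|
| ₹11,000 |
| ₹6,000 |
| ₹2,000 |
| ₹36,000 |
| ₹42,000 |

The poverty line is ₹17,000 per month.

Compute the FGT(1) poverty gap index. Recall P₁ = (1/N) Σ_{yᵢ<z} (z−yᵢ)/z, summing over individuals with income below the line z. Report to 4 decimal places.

Below the line: ₹2,000, ₹6,000, ₹11,000 (q = 3 of N = 5).
Shortfall ratios: (17000−2000)/17000 = 0.8824; (17000−6000)/17000 = 0.6471; (17000−11000)/17000 = 0.3529.
Sum of shortfalls = 1.882353; P₁ averages over all N: 1.882353 / 5 = 0.3765.

0.3765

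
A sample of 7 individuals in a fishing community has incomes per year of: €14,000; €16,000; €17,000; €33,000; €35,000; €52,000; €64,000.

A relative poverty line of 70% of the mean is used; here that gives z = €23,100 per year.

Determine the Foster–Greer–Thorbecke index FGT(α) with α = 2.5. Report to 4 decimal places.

Below the line: €14,000, €16,000, €17,000 (q = 3 of N = 7).
Shortfall ratios: (23100−14000)/23100 = 0.3939; (23100−16000)/23100 = 0.3074; (23100−17000)/23100 = 0.2641.
Raised to α = 2.5: 0.09740; 0.05237; 0.03583.
Sum = 0.185611; FGT(2.5) = 0.185611 / 7 = 0.0265.

0.0265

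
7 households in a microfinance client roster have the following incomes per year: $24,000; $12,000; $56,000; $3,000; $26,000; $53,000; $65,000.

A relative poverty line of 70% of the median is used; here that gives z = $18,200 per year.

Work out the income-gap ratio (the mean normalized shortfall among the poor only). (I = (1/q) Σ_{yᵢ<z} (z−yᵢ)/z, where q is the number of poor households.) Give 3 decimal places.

Below z: $3,000, $12,000 (q = 2 of N = 7).
Relative gaps: 0.8352, 0.3407; sum = 1.175824.
The income-gap ratio divides by q (the poor only): 1.175824 / 2 = 0.588.

0.588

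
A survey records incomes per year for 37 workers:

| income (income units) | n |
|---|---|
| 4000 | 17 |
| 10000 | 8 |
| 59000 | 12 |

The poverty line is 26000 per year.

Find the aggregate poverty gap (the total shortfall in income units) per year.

Below z: 17×4000, 8×10000 (q = 25 of N = 37).
Individual gaps: 17×(26000−4000) = 374000; 8×(26000−10000) = 128000.
Aggregate gap = 502000.

502000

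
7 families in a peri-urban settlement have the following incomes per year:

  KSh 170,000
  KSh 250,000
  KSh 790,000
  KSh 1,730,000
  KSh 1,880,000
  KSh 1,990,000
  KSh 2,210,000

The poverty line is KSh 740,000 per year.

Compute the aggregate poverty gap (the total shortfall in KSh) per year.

Below z: KSh 170,000, KSh 250,000 (q = 2 of N = 7).
Individual gaps: 740000−170000 = 570000; 740000−250000 = 490000.
Aggregate gap = KSh 1,060,000.

KSh 1,060,000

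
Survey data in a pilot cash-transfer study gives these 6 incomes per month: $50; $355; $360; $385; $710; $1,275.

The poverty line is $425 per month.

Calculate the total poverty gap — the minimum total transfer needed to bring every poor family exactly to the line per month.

$550

Poor units: $50, $355, $360, $385 (q = 4 of N = 6).
Individual gaps: 425−50 = 375; 425−355 = 70; 425−360 = 65; 425−385 = 40.
Aggregate gap = $550.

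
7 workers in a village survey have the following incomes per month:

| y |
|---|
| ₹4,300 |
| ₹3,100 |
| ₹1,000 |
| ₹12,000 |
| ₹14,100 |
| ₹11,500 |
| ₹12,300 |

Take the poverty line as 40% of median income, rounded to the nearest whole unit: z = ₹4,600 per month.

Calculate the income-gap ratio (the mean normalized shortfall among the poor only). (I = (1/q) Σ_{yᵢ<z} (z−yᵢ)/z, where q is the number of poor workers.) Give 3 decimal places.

0.391

Incomes under z: ₹1,000, ₹3,100, ₹4,300 (q = 3 of N = 7).
Relative gaps: 0.7826, 0.3261, 0.0652; sum = 1.173913.
I averages over the q = 3 poor units only: 1.173913 / 3 = 0.391.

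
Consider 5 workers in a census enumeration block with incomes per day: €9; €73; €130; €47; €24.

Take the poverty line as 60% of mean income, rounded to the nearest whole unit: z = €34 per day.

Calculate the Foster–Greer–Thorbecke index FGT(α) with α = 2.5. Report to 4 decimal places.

0.1021

Poor units: €9, €24 (q = 2 of N = 5).
Gap ratios (z−y)/z: (34−9)/34 = 0.7353; (34−24)/34 = 0.2941.
Raised to α = 2.5: 0.46361; 0.04691.
Sum = 0.510524; FGT(2.5) = 0.510524 / 5 = 0.1021.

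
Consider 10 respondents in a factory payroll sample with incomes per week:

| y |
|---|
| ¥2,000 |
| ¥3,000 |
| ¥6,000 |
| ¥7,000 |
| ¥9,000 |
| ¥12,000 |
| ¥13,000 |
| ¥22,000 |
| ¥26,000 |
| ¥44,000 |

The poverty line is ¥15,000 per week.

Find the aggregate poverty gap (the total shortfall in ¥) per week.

¥53,000

Below the line: ¥2,000, ¥3,000, ¥6,000, ¥7,000, ¥9,000, ¥12,000, ¥13,000 (q = 7 of N = 10).
Individual gaps: 15000−2000 = 13000; 15000−3000 = 12000; 15000−6000 = 9000; 15000−7000 = 8000; 15000−9000 = 6000; 15000−12000 = 3000; 15000−13000 = 2000.
Aggregate gap = ¥53,000.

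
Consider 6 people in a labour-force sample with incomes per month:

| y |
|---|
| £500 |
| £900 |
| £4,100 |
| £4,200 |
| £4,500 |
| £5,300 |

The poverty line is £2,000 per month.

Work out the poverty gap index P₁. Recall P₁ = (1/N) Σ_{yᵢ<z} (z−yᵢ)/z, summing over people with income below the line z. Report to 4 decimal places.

Below z: £500, £900 (q = 2 of N = 6).
Gap ratios (z−y)/z: (2000−500)/2000 = 0.7500; (2000−900)/2000 = 0.5500.
Σ = 1.300000. Dividing by the full population N = 6 gives P₁ = 0.2167.

0.2167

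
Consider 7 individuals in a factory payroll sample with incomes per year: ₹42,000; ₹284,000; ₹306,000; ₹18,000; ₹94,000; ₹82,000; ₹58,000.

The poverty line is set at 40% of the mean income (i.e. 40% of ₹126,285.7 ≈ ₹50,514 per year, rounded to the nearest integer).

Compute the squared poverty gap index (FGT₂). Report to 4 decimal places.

Incomes under z: ₹18,000, ₹42,000 (q = 2 of N = 7).
Relative gaps: (50514−18000)/50514 = 0.6437; (50514−42000)/50514 = 0.1685.
Squared: 0.4143; 0.0284.
Sum = 0.442710; P₂ = 0.442710 / 7 = 0.0632.

0.0632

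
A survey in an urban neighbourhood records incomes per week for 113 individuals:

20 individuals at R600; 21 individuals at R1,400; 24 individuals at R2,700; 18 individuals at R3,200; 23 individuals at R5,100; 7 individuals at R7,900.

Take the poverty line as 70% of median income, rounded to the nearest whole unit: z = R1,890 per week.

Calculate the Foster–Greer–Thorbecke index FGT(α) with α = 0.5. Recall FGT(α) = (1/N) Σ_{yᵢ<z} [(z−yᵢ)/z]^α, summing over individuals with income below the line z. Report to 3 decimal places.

0.241

Below the line: 20×R600, 21×R1,400 (q = 41 of N = 113).
Gap ratios (z−y)/z: (1890−600)/1890 = 0.6825 (×20); (1890−1400)/1890 = 0.2593 (×21).
Raised to α = 0.5: 0.82616 (×20); 0.50918 (×21).
Sum = 27.215869; FGT(0.5) = 27.215869 / 113 = 0.241.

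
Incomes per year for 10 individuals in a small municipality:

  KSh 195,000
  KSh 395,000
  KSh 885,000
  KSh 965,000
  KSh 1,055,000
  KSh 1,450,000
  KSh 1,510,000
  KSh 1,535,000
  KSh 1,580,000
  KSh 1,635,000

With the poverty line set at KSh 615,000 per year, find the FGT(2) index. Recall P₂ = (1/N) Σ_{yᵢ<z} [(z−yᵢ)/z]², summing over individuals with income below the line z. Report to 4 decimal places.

Below z: KSh 195,000, KSh 395,000 (q = 2 of N = 10).
Gap ratios (z−y)/z: (615000−195000)/615000 = 0.6829; (615000−395000)/615000 = 0.3577.
Squared: 0.4664; 0.1280.
Sum = 0.594355; P₂ = 0.594355 / 10 = 0.0594.

0.0594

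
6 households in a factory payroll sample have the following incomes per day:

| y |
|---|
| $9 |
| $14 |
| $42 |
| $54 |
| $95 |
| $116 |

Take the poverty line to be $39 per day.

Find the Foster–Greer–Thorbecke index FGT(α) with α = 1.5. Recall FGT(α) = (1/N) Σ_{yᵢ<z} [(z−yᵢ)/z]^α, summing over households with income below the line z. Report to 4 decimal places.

Below z: $9, $14 (q = 2 of N = 6).
Relative gaps: (39−9)/39 = 0.7692; (39−14)/39 = 0.6410.
Raised to α = 1.5: 0.67466; 0.51323.
Sum = 1.187891; FGT(1.5) = 1.187891 / 6 = 0.1980.

0.1980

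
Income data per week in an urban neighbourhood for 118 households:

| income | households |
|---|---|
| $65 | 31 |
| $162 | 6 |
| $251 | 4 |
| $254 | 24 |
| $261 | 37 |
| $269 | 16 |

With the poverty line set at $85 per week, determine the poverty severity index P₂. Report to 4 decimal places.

Incomes under z: 31×$65 (q = 31 of N = 118).
Relative gaps: (85−65)/85 = 0.2353 (×31).
Squared: 0.0554 (×31).
Sum = 1.716263; P₂ = 1.716263 / 118 = 0.0145.

0.0145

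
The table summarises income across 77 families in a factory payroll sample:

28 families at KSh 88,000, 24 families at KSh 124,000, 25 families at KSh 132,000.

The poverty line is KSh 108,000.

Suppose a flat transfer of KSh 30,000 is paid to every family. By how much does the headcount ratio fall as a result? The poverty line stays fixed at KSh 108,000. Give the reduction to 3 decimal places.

0.364

Before: below the line — 28×KSh 88,000; headcount ratio = 0.36364.
After the KSh 30,000 transfer: below the line — none; headcount ratio = 0.00000.
Reduction = 0.36364 − 0.00000 = 0.364.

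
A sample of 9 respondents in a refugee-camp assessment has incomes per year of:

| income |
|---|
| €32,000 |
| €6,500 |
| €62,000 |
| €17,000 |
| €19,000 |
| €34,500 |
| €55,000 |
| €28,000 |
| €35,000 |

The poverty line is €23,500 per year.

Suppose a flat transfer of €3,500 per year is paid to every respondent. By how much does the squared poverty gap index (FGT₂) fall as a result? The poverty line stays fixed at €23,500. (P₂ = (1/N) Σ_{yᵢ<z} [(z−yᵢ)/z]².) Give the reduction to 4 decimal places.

0.0320

Before: below the line — €6,500, €17,000, €19,000; squared poverty gap index (FGT₂) = 0.070721.
After the €3,500 transfer: below the line — €10,000, €20,500, €22,500; squared poverty gap index (FGT₂) = 0.038680.
Reduction = 0.070721 − 0.038680 = 0.0320.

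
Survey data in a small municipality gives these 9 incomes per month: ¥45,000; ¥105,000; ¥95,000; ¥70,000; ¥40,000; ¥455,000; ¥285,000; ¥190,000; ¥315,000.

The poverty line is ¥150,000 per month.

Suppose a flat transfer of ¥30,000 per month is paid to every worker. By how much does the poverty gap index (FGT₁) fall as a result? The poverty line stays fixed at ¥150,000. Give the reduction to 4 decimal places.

Before: below the line — ¥40,000, ¥45,000, ¥70,000, ¥95,000, ¥105,000; poverty gap index (FGT₁) = 0.292593.
After the ¥30,000 transfer: below the line — ¥70,000, ¥75,000, ¥100,000, ¥125,000, ¥135,000; poverty gap index (FGT₁) = 0.181481.
Reduction = 0.292593 − 0.181481 = 0.1111.

0.1111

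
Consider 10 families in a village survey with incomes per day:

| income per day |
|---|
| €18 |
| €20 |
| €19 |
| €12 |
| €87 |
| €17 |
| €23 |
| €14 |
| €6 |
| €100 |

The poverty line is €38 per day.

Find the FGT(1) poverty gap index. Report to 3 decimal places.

0.461

Poor units: €6, €12, €14, €17, €18, €19, €20, €23 (q = 8 of N = 10).
Gap ratios (z−y)/z: (38−6)/38 = 0.8421; (38−12)/38 = 0.6842; (38−14)/38 = 0.6316; (38−17)/38 = 0.5526; (38−18)/38 = 0.5263; (38−19)/38 = 0.5000; (38−20)/38 = 0.4737; (38−23)/38 = 0.3947.
Σ = 4.605263. Dividing by the full population N = 10 gives P₁ = 0.461.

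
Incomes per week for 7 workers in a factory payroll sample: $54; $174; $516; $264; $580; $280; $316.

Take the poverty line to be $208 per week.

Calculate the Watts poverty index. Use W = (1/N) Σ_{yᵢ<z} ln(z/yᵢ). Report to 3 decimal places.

0.218

Below z: $54, $174 (q = 2 of N = 7).
Log shortfalls: ln(208/54) = 1.3486; ln(208/174) = 0.1785.
W = 1.527037 / 7 = 0.218.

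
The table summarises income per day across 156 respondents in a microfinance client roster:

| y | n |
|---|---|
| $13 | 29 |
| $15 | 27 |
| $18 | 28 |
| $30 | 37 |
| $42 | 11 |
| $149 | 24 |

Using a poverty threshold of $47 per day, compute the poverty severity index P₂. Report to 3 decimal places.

Incomes under z: 29×$13, 27×$15, 28×$18, 37×$30, 11×$42 (q = 132 of N = 156).
Gap ratios (z−y)/z: (47−13)/47 = 0.7234 (×29); (47−15)/47 = 0.6809 (×27); (47−18)/47 = 0.6170 (×28); (47−30)/47 = 0.3617 (×37); (47−42)/47 = 0.1064 (×11).
Squared: 0.5233 (×29); 0.4636 (×27); 0.3807 (×28); 0.1308 (×37); 0.0113 (×11).
Sum = 43.317338; P₂ = 43.317338 / 156 = 0.278.

0.278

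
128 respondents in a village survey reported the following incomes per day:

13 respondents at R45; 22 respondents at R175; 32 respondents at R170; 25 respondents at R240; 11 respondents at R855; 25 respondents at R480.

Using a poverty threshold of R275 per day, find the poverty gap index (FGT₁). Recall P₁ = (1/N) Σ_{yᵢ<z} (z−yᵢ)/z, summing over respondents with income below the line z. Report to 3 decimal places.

Below the line: 13×R45, 32×R170, 22×R175, 25×R240 (q = 92 of N = 128).
Relative gaps: (275−45)/275 = 0.8364 (×13); (275−170)/275 = 0.3818 (×32); (275−175)/275 = 0.3636 (×22); (275−240)/275 = 0.1273 (×25).
Sum of shortfalls = 34.272727; P₁ averages over all N: 34.272727 / 128 = 0.268.

0.268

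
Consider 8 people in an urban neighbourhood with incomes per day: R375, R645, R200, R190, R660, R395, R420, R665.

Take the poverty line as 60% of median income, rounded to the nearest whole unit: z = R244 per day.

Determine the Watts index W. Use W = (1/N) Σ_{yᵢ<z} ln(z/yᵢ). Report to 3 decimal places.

Below z: R190, R200 (q = 2 of N = 8).
ln(z/y) terms: ln(244/190) = 0.2501; ln(244/200) = 0.1989.
W = 0.448995 / 8 = 0.056.

0.056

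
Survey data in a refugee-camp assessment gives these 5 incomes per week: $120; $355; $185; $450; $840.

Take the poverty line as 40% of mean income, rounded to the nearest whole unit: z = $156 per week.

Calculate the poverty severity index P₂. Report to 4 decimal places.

0.0107

Below the line: $120 (q = 1 of N = 5).
Gap ratios (z−y)/z: (156−120)/156 = 0.2308.
Squared: 0.0533.
Sum = 0.053254; P₂ = 0.053254 / 5 = 0.0107.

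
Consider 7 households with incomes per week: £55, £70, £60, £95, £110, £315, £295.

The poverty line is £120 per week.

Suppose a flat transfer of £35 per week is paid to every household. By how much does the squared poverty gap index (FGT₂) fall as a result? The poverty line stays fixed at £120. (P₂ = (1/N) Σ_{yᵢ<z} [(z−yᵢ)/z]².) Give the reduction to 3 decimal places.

0.092

Before: below the line — £55, £60, £70, £95, £110; squared poverty gap index (FGT₂) = 0.10962.
After the £35 transfer: below the line — £90, £95, £105; squared poverty gap index (FGT₂) = 0.01736.
Reduction = 0.10962 − 0.01736 = 0.092.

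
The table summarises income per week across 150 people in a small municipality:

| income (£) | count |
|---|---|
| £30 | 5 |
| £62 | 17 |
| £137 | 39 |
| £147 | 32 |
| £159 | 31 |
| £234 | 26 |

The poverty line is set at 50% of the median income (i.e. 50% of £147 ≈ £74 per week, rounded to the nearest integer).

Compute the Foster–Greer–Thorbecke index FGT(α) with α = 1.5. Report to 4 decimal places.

0.0227

Poor units: 5×£30, 17×£62 (q = 22 of N = 150).
Shortfall ratios: (74−30)/74 = 0.5946 (×5); (74−62)/74 = 0.1622 (×17).
Raised to α = 1.5: 0.45849 (×5); 0.06530 (×17).
Sum = 3.402587; FGT(1.5) = 3.402587 / 150 = 0.0227.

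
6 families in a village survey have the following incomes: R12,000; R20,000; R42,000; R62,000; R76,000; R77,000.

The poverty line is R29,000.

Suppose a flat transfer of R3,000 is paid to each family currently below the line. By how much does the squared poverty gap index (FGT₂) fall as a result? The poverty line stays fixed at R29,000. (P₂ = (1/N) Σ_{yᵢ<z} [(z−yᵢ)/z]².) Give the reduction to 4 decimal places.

0.0273

Before: below the line — R12,000, R20,000; squared poverty gap index (FGT₂) = 0.073325.
After the R3,000 transfer: below the line — R15,000, R23,000; squared poverty gap index (FGT₂) = 0.045977.
Reduction = 0.073325 − 0.045977 = 0.0273.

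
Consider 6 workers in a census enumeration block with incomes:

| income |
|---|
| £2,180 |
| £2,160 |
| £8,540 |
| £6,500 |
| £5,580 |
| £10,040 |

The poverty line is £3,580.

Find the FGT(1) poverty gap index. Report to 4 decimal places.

Below the line: £2,160, £2,180 (q = 2 of N = 6).
Normalized shortfalls: (3580−2160)/3580 = 0.3966; (3580−2180)/3580 = 0.3911.
Sum of shortfalls = 0.787709; P₁ averages over all N: 0.787709 / 6 = 0.1313.

0.1313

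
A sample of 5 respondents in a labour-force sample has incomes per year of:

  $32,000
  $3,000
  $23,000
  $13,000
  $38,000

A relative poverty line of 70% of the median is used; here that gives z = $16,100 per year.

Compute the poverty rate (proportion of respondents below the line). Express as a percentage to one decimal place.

40.0%

2 of the 5 respondents have income below $16,100.
H = 2/5 = 40.0%.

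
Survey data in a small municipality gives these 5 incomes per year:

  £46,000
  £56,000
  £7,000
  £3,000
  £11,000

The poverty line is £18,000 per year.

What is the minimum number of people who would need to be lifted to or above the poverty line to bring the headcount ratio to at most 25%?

3 of the 5 people are poor, so H = 3/5 = 0.600.
A headcount ratio of at most 25% allows at most ⌊0.25 × 5⌋ = 1 poor people.
So at least 3 − 1 = 2 must be lifted.

2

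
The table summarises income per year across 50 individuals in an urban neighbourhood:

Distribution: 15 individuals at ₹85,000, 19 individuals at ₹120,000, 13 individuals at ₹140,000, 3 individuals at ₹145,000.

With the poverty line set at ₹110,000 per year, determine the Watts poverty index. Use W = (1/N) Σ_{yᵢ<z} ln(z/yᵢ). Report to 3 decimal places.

0.077

Incomes under z: 15×₹85,000 (q = 15 of N = 50).
Log shortfalls: ln(110000/85000) = 0.2578 (×15).
W = 3.867437 / 50 = 0.077.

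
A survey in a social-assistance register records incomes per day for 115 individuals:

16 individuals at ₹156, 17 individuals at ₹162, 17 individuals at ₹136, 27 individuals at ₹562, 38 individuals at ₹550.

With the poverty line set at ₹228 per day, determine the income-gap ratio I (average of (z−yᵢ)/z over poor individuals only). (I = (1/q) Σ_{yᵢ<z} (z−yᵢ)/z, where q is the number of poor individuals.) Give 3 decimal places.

Poor units: 17×₹136, 16×₹156, 17×₹162 (q = 50 of N = 115).
Shortfall ratios (z−y)/z: 0.4035 (×17), 0.3158 (×16), 0.2895 (×17); sum = 16.833333.
The income-gap ratio divides by q (the poor only): 16.833333 / 50 = 0.337.

0.337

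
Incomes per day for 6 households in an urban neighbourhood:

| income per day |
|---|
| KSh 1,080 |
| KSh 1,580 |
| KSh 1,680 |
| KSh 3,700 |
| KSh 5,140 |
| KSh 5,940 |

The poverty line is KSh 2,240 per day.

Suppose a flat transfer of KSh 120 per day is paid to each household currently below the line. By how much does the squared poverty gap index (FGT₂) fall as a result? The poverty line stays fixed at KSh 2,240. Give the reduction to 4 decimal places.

0.0175

Before: below the line — KSh 1,080, KSh 1,580, KSh 1,680; squared poverty gap index (FGT₂) = 0.069582.
After the KSh 120 transfer: below the line — KSh 1,200, KSh 1,700, KSh 1,800; squared poverty gap index (FGT₂) = 0.052043.
Reduction = 0.069582 − 0.052043 = 0.0175.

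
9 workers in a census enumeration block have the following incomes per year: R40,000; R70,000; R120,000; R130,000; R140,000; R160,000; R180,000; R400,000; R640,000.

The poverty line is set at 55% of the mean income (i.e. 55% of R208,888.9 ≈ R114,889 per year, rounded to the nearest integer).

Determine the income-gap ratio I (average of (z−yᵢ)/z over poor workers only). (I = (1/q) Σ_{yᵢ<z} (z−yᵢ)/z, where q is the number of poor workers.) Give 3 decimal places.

0.521

Below the line: R40,000, R70,000 (q = 2 of N = 9).
Relative gaps: 0.6518, 0.3907; sum = 1.042554.
The income-gap ratio divides by q (the poor only): 1.042554 / 2 = 0.521.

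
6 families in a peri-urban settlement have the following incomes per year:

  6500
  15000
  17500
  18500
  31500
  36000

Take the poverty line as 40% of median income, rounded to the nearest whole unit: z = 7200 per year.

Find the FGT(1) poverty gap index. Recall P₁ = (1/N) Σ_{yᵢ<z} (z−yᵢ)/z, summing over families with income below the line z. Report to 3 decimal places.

Below z: 6500 (q = 1 of N = 6).
Gap ratios (z−y)/z: (7200−6500)/7200 = 0.0972.
Sum of shortfalls = 0.097222; P₁ averages over all N: 0.097222 / 6 = 0.016.

0.016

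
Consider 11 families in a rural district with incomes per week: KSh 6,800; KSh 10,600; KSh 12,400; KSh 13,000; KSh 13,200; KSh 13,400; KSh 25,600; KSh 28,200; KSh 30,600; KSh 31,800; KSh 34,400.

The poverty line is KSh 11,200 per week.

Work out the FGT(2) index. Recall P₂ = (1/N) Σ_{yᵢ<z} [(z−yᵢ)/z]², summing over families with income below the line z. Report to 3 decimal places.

0.014

Incomes under z: KSh 6,800, KSh 10,600 (q = 2 of N = 11).
Gap ratios (z−y)/z: (11200−6800)/11200 = 0.3929; (11200−10600)/11200 = 0.0536.
Squared: 0.1543; 0.0029.
Sum = 0.157207; P₂ = 0.157207 / 11 = 0.014.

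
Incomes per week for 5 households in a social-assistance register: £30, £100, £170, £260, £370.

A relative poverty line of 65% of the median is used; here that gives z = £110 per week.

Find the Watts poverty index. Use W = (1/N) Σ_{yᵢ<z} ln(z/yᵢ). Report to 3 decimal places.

Below z: £30, £100 (q = 2 of N = 5).
Log gaps: ln(110/30) = 1.2993; ln(110/100) = 0.0953.
W = 1.394593 / 5 = 0.279.

0.279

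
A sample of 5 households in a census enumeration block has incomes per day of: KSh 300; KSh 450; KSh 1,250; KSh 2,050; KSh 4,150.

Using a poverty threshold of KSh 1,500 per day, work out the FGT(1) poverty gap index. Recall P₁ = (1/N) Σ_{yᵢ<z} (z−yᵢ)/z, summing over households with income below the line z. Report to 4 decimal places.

Incomes under z: KSh 300, KSh 450, KSh 1,250 (q = 3 of N = 5).
Gap ratios (z−y)/z: (1500−300)/1500 = 0.8000; (1500−450)/1500 = 0.7000; (1500−1250)/1500 = 0.1667.
Sum of shortfalls = 1.666667; P₁ averages over all N: 1.666667 / 5 = 0.3333.

0.3333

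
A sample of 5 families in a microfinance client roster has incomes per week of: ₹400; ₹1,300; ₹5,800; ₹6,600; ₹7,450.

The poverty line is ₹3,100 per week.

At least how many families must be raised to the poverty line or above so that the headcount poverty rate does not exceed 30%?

2 of the 5 families are poor, so H = 2/5 = 0.400.
A headcount ratio of at most 30% allows at most ⌊0.30 × 5⌋ = 1 poor families.
So at least 2 − 1 = 1 must be lifted.

1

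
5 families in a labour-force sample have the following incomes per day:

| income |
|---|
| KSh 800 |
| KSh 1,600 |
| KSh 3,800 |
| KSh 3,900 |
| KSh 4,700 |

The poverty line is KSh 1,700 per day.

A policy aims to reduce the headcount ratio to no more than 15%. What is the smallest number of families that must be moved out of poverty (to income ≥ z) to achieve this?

2

2 of the 5 families are poor, so H = 2/5 = 0.400.
A headcount ratio of at most 15% allows at most ⌊0.15 × 5⌋ = 0 poor families.
So at least 2 − 0 = 2 must be lifted.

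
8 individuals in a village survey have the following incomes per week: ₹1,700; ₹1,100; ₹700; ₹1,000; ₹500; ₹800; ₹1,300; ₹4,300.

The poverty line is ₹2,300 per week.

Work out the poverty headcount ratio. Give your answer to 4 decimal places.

7 of the 8 individuals have income below ₹2,300.
H = 7/8 = 0.8750.

0.8750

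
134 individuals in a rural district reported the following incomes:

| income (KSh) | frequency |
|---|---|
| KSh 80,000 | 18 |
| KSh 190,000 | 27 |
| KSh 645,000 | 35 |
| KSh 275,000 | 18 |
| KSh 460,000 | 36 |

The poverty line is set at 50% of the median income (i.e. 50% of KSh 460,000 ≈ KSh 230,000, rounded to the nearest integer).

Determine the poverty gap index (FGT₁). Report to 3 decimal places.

Below the line: 18×KSh 80,000, 27×KSh 190,000 (q = 45 of N = 134).
Shortfall ratios: (230000−80000)/230000 = 0.6522 (×18); (230000−190000)/230000 = 0.1739 (×27).
Σ = 16.434783. Dividing by the full population N = 134 gives P₁ = 0.123.

0.123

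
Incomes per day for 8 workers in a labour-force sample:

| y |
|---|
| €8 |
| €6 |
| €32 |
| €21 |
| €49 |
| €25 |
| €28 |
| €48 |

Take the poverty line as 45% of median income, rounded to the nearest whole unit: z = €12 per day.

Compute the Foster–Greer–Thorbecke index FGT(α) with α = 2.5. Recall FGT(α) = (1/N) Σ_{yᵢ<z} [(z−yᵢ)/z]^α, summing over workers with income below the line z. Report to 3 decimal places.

Incomes under z: €6, €8 (q = 2 of N = 8).
Normalized shortfalls: (12−6)/12 = 0.5000; (12−8)/12 = 0.3333.
Raised to α = 2.5: 0.17678; 0.06415.
Sum = 0.240927; FGT(2.5) = 0.240927 / 8 = 0.030.

0.030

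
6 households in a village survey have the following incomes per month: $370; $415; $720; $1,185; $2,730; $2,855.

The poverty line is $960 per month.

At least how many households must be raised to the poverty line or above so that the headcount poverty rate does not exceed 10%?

Currently q = 3 of N = 6 are below the line (H = 0.500).
A headcount ratio of at most 10% allows at most ⌊0.10 × 6⌋ = 0 poor households.
So at least 3 − 0 = 3 must be lifted.

3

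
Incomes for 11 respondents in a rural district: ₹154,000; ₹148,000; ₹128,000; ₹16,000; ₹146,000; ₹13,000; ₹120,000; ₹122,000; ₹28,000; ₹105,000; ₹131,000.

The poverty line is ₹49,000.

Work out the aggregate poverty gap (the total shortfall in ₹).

₹90,000

Below z: ₹13,000, ₹16,000, ₹28,000 (q = 3 of N = 11).
Individual gaps: 49000−13000 = 36000; 49000−16000 = 33000; 49000−28000 = 21000.
Aggregate gap = ₹90,000.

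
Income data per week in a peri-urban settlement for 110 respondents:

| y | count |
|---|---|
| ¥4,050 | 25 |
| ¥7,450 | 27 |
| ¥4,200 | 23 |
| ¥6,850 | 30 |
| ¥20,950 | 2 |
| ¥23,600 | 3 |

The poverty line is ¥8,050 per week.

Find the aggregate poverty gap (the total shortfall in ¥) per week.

¥240,750

Poor units: 25×¥4,050, 23×¥4,200, 30×¥6,850, 27×¥7,450 (q = 105 of N = 110).
Individual gaps: 25×(8050−4050) = 100000; 23×(8050−4200) = 88550; 30×(8050−6850) = 36000; 27×(8050−7450) = 16200.
Aggregate gap = ¥240,750.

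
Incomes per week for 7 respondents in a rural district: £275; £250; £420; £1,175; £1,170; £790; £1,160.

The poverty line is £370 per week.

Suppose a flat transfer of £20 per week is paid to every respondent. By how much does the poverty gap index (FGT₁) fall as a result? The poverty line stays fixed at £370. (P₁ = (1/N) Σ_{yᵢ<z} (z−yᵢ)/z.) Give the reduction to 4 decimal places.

Before: below the line — £250, £275; poverty gap index (FGT₁) = 0.083012.
After the £20 transfer: below the line — £270, £295; poverty gap index (FGT₁) = 0.067568.
Reduction = 0.083012 − 0.067568 = 0.0154.

0.0154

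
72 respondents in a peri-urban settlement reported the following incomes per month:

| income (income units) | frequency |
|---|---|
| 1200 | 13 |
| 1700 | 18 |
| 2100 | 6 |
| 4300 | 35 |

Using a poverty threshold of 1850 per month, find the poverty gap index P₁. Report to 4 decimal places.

0.0837

Below z: 13×1200, 18×1700 (q = 31 of N = 72).
Gap ratios (z−y)/z: (1850−1200)/1850 = 0.3514 (×13); (1850−1700)/1850 = 0.0811 (×18).
Sum of shortfalls = 6.027027; P₁ averages over all N: 6.027027 / 72 = 0.0837.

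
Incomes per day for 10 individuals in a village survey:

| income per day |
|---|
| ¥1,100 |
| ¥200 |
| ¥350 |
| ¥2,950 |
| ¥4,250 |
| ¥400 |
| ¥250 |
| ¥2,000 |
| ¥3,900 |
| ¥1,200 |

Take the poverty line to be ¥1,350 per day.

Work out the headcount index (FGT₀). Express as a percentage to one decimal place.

60.0%

6 of the 10 individuals have income below ¥1,350.
H = 6/10 = 60.0%.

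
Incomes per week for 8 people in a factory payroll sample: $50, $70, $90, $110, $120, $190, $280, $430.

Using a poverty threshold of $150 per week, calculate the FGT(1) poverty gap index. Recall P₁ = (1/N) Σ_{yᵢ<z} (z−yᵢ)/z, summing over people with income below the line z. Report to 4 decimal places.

Incomes under z: $50, $70, $90, $110, $120 (q = 5 of N = 8).
Shortfall ratios: (150−50)/150 = 0.6667; (150−70)/150 = 0.5333; (150−90)/150 = 0.4000; (150−110)/150 = 0.2667; (150−120)/150 = 0.2000.
Sum of shortfalls = 2.066667; P₁ averages over all N: 2.066667 / 8 = 0.2583.

0.2583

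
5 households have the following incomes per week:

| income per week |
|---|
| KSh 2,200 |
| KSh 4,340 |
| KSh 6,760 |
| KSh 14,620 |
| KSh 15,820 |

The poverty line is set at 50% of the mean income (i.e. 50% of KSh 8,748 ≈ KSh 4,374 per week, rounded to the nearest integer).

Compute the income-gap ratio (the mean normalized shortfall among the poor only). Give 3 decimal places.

0.252

Incomes under z: KSh 2,200, KSh 4,340 (q = 2 of N = 5).
Relative gaps: 0.4970, 0.0078; sum = 0.504801.
I averages over the q = 2 poor units only: 0.504801 / 2 = 0.252.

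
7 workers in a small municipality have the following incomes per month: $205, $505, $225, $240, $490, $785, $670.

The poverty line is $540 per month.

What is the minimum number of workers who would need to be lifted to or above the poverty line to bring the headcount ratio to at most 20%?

4

5 of the 7 workers are poor, so H = 5/7 = 0.714.
A headcount ratio of at most 20% allows at most ⌊0.20 × 7⌋ = 1 poor workers.
So at least 5 − 1 = 4 must be lifted.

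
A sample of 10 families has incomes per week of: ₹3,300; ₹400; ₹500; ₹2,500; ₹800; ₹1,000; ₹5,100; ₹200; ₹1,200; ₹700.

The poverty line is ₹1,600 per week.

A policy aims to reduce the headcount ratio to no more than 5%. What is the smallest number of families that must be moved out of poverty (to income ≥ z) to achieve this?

Currently q = 7 of N = 10 are below the line (H = 0.700).
A headcount ratio of at most 5% allows at most ⌊0.05 × 10⌋ = 0 poor families.
So at least 7 − 0 = 7 must be lifted.

7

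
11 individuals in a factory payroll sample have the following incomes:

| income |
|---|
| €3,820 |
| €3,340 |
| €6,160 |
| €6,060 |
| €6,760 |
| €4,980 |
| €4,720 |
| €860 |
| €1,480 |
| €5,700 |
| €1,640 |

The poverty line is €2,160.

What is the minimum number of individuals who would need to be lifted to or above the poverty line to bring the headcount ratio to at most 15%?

Currently q = 3 of N = 11 are below the line (H = 0.273).
A headcount ratio of at most 15% allows at most ⌊0.15 × 11⌋ = 1 poor individuals.
So at least 3 − 1 = 2 must be lifted.

2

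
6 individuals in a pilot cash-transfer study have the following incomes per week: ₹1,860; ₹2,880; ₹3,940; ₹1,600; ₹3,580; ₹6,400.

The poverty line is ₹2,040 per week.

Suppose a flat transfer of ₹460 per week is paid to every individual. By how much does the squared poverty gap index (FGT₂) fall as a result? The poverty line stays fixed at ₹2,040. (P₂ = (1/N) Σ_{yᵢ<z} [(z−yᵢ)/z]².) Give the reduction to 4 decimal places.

Before: below the line — ₹1,600, ₹1,860; squared poverty gap index (FGT₂) = 0.009051.
After the ₹460 transfer: below the line — none; squared poverty gap index (FGT₂) = 0.000000.
Reduction = 0.009051 − 0.000000 = 0.0091.

0.0091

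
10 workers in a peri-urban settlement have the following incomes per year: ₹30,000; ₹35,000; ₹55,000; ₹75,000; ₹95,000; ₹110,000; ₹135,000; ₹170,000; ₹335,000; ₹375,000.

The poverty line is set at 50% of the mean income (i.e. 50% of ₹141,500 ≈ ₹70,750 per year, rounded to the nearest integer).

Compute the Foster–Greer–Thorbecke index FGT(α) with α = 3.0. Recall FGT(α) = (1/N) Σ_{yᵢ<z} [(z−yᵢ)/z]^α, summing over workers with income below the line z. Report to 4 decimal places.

0.0331

Below z: ₹30,000, ₹35,000, ₹55,000 (q = 3 of N = 10).
Shortfall ratios: (70750−30000)/70750 = 0.5760; (70750−35000)/70750 = 0.5053; (70750−55000)/70750 = 0.2226.
Raised to α = 3.0: 0.19107; 0.12902; 0.01103.
Sum = 0.331125; FGT(3.0) = 0.331125 / 10 = 0.0331.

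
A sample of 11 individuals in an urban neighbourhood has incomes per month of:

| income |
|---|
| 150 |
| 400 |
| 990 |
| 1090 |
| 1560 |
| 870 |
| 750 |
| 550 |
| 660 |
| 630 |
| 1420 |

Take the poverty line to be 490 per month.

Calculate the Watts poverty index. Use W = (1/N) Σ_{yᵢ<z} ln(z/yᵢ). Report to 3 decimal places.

Below the line: 150, 400 (q = 2 of N = 11).
Log gaps: ln(490/150) = 1.1838; ln(490/400) = 0.2029.
W = 1.386711 / 11 = 0.126.

0.126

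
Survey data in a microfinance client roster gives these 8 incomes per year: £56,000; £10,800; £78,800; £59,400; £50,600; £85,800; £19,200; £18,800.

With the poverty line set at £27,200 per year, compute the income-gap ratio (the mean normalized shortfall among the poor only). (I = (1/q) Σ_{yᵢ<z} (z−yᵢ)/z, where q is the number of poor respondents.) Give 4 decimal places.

Below z: £10,800, £18,800, £19,200 (q = 3 of N = 8).
Shortfall ratios (z−y)/z: 0.6029, 0.3088, 0.2941; sum = 1.205882.
The income-gap ratio divides by q (the poor only): 1.205882 / 3 = 0.4020.

0.4020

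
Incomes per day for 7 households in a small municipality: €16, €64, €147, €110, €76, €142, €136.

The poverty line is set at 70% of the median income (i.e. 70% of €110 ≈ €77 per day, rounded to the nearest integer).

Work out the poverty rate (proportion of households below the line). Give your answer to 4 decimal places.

3 of the 7 households have income below €77.
H = 3/7 = 0.4286.

0.4286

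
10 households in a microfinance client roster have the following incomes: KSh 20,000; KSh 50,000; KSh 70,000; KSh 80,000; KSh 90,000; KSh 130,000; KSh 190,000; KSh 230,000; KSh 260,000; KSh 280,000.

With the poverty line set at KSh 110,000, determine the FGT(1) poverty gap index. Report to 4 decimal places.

0.2182

Incomes under z: KSh 20,000, KSh 50,000, KSh 70,000, KSh 80,000, KSh 90,000 (q = 5 of N = 10).
Normalized shortfalls: (110000−20000)/110000 = 0.8182; (110000−50000)/110000 = 0.5455; (110000−70000)/110000 = 0.3636; (110000−80000)/110000 = 0.2727; (110000−90000)/110000 = 0.1818.
Σ = 2.181818. Dividing by the full population N = 10 gives P₁ = 0.2182.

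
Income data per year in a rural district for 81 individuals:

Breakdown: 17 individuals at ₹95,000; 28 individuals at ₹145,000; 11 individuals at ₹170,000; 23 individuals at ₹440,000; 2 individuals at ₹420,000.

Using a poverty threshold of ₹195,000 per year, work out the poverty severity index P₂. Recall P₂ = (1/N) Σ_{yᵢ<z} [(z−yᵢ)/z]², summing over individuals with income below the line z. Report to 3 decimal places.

Below the line: 17×₹95,000, 28×₹145,000, 11×₹170,000 (q = 56 of N = 81).
Shortfall ratios: (195000−95000)/195000 = 0.5128 (×17); (195000−145000)/195000 = 0.2564 (×28); (195000−170000)/195000 = 0.1282 (×11).
Squared: 0.2630 (×17); 0.0657 (×28); 0.0164 (×11).
Sum = 6.492439; P₂ = 6.492439 / 81 = 0.080.

0.080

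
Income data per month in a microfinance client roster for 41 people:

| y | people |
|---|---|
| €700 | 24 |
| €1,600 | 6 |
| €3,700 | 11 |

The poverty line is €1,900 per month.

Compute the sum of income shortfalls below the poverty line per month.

€30,600

Poor units: 24×€700, 6×€1,600 (q = 30 of N = 41).
Individual gaps: 24×(1900−700) = 28800; 6×(1900−1600) = 1800.
Aggregate gap = €30,600.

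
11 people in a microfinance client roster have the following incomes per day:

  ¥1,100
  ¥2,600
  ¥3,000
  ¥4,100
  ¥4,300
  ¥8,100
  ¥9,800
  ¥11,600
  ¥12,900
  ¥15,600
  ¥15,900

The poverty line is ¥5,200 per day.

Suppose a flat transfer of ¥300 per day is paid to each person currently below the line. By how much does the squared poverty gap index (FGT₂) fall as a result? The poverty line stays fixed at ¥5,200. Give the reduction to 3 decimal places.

0.020

Before: below the line — ¥1,100, ¥2,600, ¥3,000, ¥4,100, ¥4,300; squared poverty gap index (FGT₂) = 0.10231.
After the ¥300 transfer: below the line — ¥1,400, ¥2,900, ¥3,300, ¥4,400, ¥4,600; squared poverty gap index (FGT₂) = 0.08183.
Reduction = 0.10231 − 0.08183 = 0.020.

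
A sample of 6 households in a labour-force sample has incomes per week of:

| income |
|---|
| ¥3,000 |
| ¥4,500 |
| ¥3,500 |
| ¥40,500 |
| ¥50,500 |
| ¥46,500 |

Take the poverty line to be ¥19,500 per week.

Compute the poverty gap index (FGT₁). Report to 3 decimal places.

Poor units: ¥3,000, ¥3,500, ¥4,500 (q = 3 of N = 6).
Gap ratios (z−y)/z: (19500−3000)/19500 = 0.8462; (19500−3500)/19500 = 0.8205; (19500−4500)/19500 = 0.7692.
Σ = 2.435897. Dividing by the full population N = 6 gives P₁ = 0.406.

0.406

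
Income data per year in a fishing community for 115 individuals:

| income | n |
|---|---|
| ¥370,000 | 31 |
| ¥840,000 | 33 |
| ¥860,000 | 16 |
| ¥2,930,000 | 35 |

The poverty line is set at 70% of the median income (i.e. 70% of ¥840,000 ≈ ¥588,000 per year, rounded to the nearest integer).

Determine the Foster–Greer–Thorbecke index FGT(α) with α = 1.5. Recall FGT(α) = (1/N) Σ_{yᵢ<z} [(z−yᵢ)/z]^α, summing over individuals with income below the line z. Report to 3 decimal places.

0.061

Incomes under z: 31×¥370,000 (q = 31 of N = 115).
Shortfall ratios: (588000−370000)/588000 = 0.3707 (×31).
Raised to α = 1.5: 0.22575 (×31).
Sum = 6.998105; FGT(1.5) = 6.998105 / 115 = 0.061.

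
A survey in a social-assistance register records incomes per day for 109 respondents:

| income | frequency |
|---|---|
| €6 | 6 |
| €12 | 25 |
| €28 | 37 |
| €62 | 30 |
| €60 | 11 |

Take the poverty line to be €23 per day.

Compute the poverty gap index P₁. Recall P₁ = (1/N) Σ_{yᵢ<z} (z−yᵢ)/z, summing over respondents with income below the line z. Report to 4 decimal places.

0.1504

Below z: 6×€6, 25×€12 (q = 31 of N = 109).
Normalized shortfalls: (23−6)/23 = 0.7391 (×6); (23−12)/23 = 0.4783 (×25).
Sum of shortfalls = 16.391304; P₁ averages over all N: 16.391304 / 109 = 0.1504.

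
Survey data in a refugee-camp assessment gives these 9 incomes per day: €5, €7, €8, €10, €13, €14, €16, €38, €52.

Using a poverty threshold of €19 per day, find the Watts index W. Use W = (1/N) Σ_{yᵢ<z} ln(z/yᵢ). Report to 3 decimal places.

Below z: €5, €7, €8, €10, €13, €14, €16 (q = 7 of N = 9).
Log shortfalls: ln(19/5) = 1.3350; ln(19/7) = 0.9985; ln(19/8) = 0.8650; ln(19/10) = 0.6419; ln(19/13) = 0.3795; ln(19/14) = 0.3054; ln(19/16) = 0.1719.
W = 4.697103 / 9 = 0.522.

0.522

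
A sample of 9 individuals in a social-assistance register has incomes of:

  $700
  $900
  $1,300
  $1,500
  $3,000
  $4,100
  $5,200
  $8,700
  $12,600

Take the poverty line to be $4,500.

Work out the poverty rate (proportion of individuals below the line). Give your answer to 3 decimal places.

6 of the 9 individuals have income below $4,500.
H = 6/9 = 0.667.

0.667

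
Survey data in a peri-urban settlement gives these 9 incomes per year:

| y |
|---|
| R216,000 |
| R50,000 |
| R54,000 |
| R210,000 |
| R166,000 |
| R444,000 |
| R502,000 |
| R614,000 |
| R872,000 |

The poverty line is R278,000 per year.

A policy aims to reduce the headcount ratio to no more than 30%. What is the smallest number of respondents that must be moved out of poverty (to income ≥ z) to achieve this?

3

5 of the 9 respondents are poor, so H = 5/9 = 0.556.
A headcount ratio of at most 30% allows at most ⌊0.30 × 9⌋ = 2 poor respondents.
So at least 5 − 2 = 3 must be lifted.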